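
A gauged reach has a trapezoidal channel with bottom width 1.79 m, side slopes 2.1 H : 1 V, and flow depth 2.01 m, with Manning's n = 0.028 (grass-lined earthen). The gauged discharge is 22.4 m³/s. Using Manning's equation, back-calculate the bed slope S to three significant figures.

A = (b + z·y)·y = (1.79 + 2.1×2.01)×2.01 = 12.08 m²
P = b + 2y√(1+z²) = 1.79 + 2×2.01×√(1+2.1²) = 11.14 m
R = A/P = 12.08/11.14 = 1.085 m
S = (Q·n / (1·A·R^(2/3)))² = (22.4×0.028 / (1×12.08×1.056))² = 0.002418

0.00242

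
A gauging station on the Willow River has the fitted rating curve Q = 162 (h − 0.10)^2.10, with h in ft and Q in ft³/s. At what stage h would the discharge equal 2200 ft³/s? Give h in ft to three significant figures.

3.56 ft

h − h₀ = (Q/C)^(1/b) = (2200/162)^(1/2.10) = 3.463 ft
h = 0.10 + 3.463 = 3.563 ft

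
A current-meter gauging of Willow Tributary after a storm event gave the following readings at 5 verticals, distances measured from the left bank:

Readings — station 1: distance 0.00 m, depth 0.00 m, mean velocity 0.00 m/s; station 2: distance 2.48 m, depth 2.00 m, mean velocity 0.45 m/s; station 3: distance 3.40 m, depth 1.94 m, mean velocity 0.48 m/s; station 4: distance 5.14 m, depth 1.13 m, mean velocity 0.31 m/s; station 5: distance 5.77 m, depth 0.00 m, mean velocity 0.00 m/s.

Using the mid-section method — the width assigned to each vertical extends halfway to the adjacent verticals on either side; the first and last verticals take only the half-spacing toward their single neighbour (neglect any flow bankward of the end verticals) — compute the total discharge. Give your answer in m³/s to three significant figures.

w_2 = (3.40 − 0.00)/2 = 1.7 m; q_2 = 0.45 × 2.00 × 1.7 = 1.530 m³/s
w_3 = (5.14 − 2.48)/2 = 1.33 m; q_3 = 0.48 × 1.94 × 1.33 = 1.238 m³/s
w_4 = (5.77 − 3.40)/2 = 1.185 m; q_4 = 0.31 × 1.13 × 1.185 = 0.4151 m³/s
Stations 1, 5 contribute zero (depth or velocity is 0).
Q = Σ qᵢ = 3.184 m³/s

3.18 m³/s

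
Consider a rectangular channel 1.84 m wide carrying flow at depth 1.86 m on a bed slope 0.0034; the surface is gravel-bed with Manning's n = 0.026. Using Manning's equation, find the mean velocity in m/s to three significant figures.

1.62 m/s

A = b·y = 1.84 × 1.86 = 3.422 m²
P = b + 2y = 1.84 + 2×1.86 = 5.560 m
R = A/P = 3.422/5.560 = 0.6155 m
Q = (1/n)·A·R^(2/3)·S^(1/2) = (1/0.026) × 3.422 × 0.6155^(2/3) × 0.0034^(1/2) = 5.554 m³/s
V = Q/A = 5.554/3.422 = 1.623 m/s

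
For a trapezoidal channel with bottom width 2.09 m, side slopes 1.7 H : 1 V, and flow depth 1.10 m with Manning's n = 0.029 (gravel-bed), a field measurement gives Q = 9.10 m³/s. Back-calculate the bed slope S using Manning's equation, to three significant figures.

A = (b + z·y)·y = (2.09 + 1.7×1.10)×1.10 = 4.356 m²
P = b + 2y√(1+z²) = 2.09 + 2×1.10×√(1+1.7²) = 6.429 m
R = A/P = 4.356/6.429 = 0.6775 m
S = (Q·n / (1·A·R^(2/3)))² = (9.10×0.029 / (1×4.356×0.7714))² = 0.006168

0.00617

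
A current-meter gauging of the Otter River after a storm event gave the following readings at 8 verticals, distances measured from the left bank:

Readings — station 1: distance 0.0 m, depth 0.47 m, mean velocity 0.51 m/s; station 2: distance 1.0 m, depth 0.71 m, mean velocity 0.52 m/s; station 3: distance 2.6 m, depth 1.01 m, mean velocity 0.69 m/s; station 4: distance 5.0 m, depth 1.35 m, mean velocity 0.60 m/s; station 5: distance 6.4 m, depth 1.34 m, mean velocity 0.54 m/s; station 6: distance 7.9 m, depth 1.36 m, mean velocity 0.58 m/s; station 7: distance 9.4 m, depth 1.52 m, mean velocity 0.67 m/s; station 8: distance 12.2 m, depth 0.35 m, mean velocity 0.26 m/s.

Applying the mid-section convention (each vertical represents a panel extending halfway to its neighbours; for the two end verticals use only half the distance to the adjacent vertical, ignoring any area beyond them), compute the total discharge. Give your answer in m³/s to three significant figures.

w_1 = (1.0 − 0.0)/2 = 0.5 m; q_1 = 0.51 × 0.47 × 0.5 = 0.1199 m³/s
w_2 = (2.6 − 0.0)/2 = 1.3 m; q_2 = 0.52 × 0.71 × 1.3 = 0.4800 m³/s
w_3 = (5.0 − 1.0)/2 = 2 m; q_3 = 0.69 × 1.01 × 2 = 1.394 m³/s
w_4 = (6.4 − 2.6)/2 = 1.9 m; q_4 = 0.60 × 1.35 × 1.9 = 1.539 m³/s
w_5 = (7.9 − 5.0)/2 = 1.45 m; q_5 = 0.54 × 1.34 × 1.45 = 1.049 m³/s
w_6 = (9.4 − 6.4)/2 = 1.5 m; q_6 = 0.58 × 1.36 × 1.5 = 1.183 m³/s
w_7 = (12.2 − 7.9)/2 = 2.15 m; q_7 = 0.67 × 1.52 × 2.15 = 2.190 m³/s
w_8 = (12.2 − 9.4)/2 = 1.4 m; q_8 = 0.26 × 0.35 × 1.4 = 0.1274 m³/s
Q = Σ qᵢ = 8.082 m³/s

8.08 m³/s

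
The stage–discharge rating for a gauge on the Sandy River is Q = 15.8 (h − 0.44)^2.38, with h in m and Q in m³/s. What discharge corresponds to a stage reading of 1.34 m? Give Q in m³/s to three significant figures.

12.3 m³/s

Q = 15.8 × (1.34 − 0.44)^2.38 = 15.8 × 0.9^2.38 = 12.30 m³/s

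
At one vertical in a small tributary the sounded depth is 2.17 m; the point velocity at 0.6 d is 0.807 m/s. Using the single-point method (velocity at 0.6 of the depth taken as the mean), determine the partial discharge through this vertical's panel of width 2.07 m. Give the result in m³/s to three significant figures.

v̄ = v₀.₆ = 0.807 m/s
q = v̄ × d × w = 0.8070 × 2.17 × 2.07 = 3.625 m³/s

3.62 m³/s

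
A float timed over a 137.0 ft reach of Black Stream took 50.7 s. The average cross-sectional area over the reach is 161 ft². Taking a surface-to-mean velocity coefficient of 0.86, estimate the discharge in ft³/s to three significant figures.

v_surface = L / t̄ = 137.0 / 50.7 = 2.702 ft/s
v_mean = 0.86 × 2.702 = 2.324 ft/s
Q = A × v_mean = 161 × 2.324 = 374.1 ft³/s

374 ft³/s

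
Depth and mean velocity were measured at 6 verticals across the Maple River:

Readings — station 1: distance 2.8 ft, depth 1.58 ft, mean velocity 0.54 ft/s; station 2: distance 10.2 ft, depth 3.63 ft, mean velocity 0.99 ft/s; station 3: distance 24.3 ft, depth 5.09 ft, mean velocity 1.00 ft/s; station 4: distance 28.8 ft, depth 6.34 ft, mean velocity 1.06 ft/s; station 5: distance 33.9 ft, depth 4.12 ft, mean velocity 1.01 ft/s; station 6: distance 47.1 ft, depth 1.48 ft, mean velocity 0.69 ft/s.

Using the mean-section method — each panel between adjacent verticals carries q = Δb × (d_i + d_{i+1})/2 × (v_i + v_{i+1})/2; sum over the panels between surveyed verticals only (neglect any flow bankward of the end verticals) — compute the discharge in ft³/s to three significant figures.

161 ft³/s

Panel 1-2: Δb = 7.4 ft, d̄ = (1.58+3.63)/2 = 2.605, v̄ = (0.54+0.99)/2 = 0.765 → q = 7.4×2.605×0.765 = 14.75 ft³/s
Panel 2-3: Δb = 14.1 ft, d̄ = (3.63+5.09)/2 = 4.36, v̄ = (0.99+1.00)/2 = 0.995 → q = 14.1×4.36×0.995 = 61.17 ft³/s
Panel 3-4: Δb = 4.5 ft, d̄ = (5.09+6.34)/2 = 5.715, v̄ = (1.00+1.06)/2 = 1.03 → q = 4.5×5.715×1.03 = 26.49 ft³/s
Panel 4-5: Δb = 5.1 ft, d̄ = (6.34+4.12)/2 = 5.23, v̄ = (1.06+1.01)/2 = 1.035 → q = 5.1×5.23×1.035 = 27.61 ft³/s
Panel 5-6: Δb = 13.2 ft, d̄ = (4.12+1.48)/2 = 2.8, v̄ = (1.01+0.69)/2 = 0.85 → q = 13.2×2.8×0.85 = 31.42 ft³/s
Q = Σ q = 161.4 ft³/s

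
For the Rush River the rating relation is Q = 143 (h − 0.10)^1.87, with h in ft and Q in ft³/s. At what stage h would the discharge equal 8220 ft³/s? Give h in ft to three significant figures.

8.83 ft

h − h₀ = (Q/C)^(1/b) = (8220/143)^(1/1.87) = 8.728 ft
h = 0.10 + 8.728 = 8.828 ft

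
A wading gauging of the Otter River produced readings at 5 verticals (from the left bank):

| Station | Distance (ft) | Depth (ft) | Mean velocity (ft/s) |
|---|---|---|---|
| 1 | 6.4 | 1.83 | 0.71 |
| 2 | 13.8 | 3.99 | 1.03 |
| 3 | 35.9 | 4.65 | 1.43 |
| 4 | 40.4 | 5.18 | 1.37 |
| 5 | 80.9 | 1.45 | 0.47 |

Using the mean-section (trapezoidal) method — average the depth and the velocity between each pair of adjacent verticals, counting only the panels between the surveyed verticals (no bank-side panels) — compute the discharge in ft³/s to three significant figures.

291 ft³/s

Panel 1-2: Δb = 7.4 ft, d̄ = (1.83+3.99)/2 = 2.91, v̄ = (0.71+1.03)/2 = 0.87 → q = 7.4×2.91×0.87 = 18.73 ft³/s
Panel 2-3: Δb = 22.1 ft, d̄ = (3.99+4.65)/2 = 4.32, v̄ = (1.03+1.43)/2 = 1.23 → q = 22.1×4.32×1.23 = 117.4 ft³/s
Panel 3-4: Δb = 4.5 ft, d̄ = (4.65+5.18)/2 = 4.915, v̄ = (1.43+1.37)/2 = 1.4 → q = 4.5×4.915×1.4 = 30.96 ft³/s
Panel 4-5: Δb = 40.5 ft, d̄ = (5.18+1.45)/2 = 3.315, v̄ = (1.37+0.47)/2 = 0.92 → q = 40.5×3.315×0.92 = 123.5 ft³/s
Q = Σ q = 290.6 ft³/s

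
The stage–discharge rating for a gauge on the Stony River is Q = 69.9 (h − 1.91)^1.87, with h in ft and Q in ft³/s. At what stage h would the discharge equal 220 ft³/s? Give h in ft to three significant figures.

3.76 ft

h − h₀ = (Q/C)^(1/b) = (220/69.9)^(1/1.87) = 1.846 ft
h = 1.91 + 1.846 = 3.756 ft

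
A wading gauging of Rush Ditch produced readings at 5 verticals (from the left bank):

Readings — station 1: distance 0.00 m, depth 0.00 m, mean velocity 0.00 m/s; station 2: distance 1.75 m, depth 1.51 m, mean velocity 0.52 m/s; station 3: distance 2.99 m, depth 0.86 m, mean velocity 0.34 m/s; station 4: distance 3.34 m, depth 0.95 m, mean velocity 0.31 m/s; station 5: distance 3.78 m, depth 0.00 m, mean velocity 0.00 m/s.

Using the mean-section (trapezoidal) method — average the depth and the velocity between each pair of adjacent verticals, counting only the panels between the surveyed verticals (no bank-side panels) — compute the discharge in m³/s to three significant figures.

1.11 m³/s

Panel 1-2: Δb = 1.75 m, d̄ = (0.00+1.51)/2 = 0.755, v̄ = (0.00+0.52)/2 = 0.26 → q = 1.75×0.755×0.26 = 0.3435 m³/s
Panel 2-3: Δb = 1.24 m, d̄ = (1.51+0.86)/2 = 1.185, v̄ = (0.52+0.34)/2 = 0.43 → q = 1.24×1.185×0.43 = 0.6318 m³/s
Panel 3-4: Δb = 0.35 m, d̄ = (0.86+0.95)/2 = 0.905, v̄ = (0.34+0.31)/2 = 0.325 → q = 0.35×0.905×0.325 = 0.1029 m³/s
Panel 4-5: Δb = 0.44 m, d̄ = (0.95+0.00)/2 = 0.475, v̄ = (0.31+0.00)/2 = 0.155 → q = 0.44×0.475×0.155 = 0.03240 m³/s
Q = Σ q = 1.111 m³/s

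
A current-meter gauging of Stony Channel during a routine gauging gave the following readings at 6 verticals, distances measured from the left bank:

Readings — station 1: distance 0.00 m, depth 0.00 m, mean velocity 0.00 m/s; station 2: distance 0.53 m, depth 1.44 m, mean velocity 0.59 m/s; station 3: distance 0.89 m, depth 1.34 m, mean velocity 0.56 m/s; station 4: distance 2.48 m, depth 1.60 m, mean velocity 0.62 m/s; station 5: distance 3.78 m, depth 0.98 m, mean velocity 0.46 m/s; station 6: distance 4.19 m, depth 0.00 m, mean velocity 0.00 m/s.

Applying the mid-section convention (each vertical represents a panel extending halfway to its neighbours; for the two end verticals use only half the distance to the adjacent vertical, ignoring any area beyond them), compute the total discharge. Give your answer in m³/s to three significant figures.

w_2 = (0.89 − 0.00)/2 = 0.445 m; q_2 = 0.59 × 1.44 × 0.445 = 0.3781 m³/s
w_3 = (2.48 − 0.53)/2 = 0.975 m; q_3 = 0.56 × 1.34 × 0.975 = 0.7316 m³/s
w_4 = (3.78 − 0.89)/2 = 1.445 m; q_4 = 0.62 × 1.60 × 1.445 = 1.433 m³/s
w_5 = (4.19 − 2.48)/2 = 0.855 m; q_5 = 0.46 × 0.98 × 0.855 = 0.3854 m³/s
Stations 1, 6 contribute zero (depth or velocity is 0).
Q = Σ qᵢ = 2.929 m³/s

2.93 m³/s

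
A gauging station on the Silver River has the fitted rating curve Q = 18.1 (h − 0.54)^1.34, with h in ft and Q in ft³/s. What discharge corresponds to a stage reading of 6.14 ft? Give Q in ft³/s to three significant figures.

Q = 18.1 × (6.14 − 0.54)^1.34 = 18.1 × 5.6^1.34 = 182.1 ft³/s

182 ft³/s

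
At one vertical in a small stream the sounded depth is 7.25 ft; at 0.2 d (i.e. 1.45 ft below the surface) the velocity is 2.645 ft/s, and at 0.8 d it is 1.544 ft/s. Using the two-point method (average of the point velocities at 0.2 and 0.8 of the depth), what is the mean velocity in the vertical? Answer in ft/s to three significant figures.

2.09 ft/s

v̄ = (2.645 + 1.544) / 2 = 2.095 ft/s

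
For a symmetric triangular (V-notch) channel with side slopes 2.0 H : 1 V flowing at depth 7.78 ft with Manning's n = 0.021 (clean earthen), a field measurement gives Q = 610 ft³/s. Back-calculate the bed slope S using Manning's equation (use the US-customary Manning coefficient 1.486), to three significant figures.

A = z·y² = 2.0×7.78² = 121.1 ft²
P = 2y√(1+z²) = 2×7.78×√(1+2.0²) = 34.79 ft
R = A/P = 121.1/34.79 = 3.479 ft
S = (Q·n / (1.486·A·R^(2/3)))² = (610×0.021 / (1.486×121.1×2.296))² = 0.0009618

0.000962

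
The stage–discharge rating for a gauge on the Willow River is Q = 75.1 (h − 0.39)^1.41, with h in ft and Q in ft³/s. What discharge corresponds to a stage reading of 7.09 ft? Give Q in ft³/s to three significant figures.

Q = 75.1 × (7.09 − 0.39)^1.41 = 75.1 × 6.7^1.41 = 1098 ft³/s

1100 ft³/s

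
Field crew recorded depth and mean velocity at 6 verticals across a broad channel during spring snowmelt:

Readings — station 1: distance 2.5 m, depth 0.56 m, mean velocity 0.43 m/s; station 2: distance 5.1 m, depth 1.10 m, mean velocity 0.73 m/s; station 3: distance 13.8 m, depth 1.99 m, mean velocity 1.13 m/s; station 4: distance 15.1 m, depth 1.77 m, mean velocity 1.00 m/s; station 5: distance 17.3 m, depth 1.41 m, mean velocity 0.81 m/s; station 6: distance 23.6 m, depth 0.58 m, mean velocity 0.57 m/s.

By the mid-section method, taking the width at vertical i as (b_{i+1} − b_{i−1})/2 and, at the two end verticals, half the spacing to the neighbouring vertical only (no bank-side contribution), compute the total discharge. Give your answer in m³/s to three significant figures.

w_1 = (5.1 − 2.5)/2 = 1.3 m; q_1 = 0.43 × 0.56 × 1.3 = 0.3130 m³/s
w_2 = (13.8 − 2.5)/2 = 5.65 m; q_2 = 0.73 × 1.10 × 5.65 = 4.537 m³/s
w_3 = (15.1 − 5.1)/2 = 5 m; q_3 = 1.13 × 1.99 × 5 = 11.24 m³/s
w_4 = (17.3 − 13.8)/2 = 1.75 m; q_4 = 1.00 × 1.77 × 1.75 = 3.098 m³/s
w_5 = (23.6 − 15.1)/2 = 4.25 m; q_5 = 0.81 × 1.41 × 4.25 = 4.854 m³/s
w_6 = (23.6 − 17.3)/2 = 3.15 m; q_6 = 0.57 × 0.58 × 3.15 = 1.041 m³/s
Q = Σ qᵢ = 25.09 m³/s

25.1 m³/s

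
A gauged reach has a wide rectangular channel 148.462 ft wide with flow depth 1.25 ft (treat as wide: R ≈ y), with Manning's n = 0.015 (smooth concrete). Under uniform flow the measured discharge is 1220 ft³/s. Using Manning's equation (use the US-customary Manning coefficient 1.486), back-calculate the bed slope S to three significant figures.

0.00327

A = b·y = 148.462 × 1.25 = 185.6 ft²
Wide channel: R ≈ y = 1.25 ft
S = (Q·n / (1.486·A·R^(2/3)))² = (1220×0.015 / (1.486×185.6×1.160))² = 0.003270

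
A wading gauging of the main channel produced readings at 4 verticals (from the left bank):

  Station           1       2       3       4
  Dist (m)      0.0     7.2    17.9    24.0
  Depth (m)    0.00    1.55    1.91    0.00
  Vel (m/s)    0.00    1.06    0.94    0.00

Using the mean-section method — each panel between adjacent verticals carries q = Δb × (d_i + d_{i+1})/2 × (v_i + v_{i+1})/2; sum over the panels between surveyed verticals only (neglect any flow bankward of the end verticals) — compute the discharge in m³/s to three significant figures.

Panel 1-2: Δb = 7.2 m, d̄ = (0.00+1.55)/2 = 0.775, v̄ = (0.00+1.06)/2 = 0.53 → q = 7.2×0.775×0.53 = 2.957 m³/s
Panel 2-3: Δb = 10.7 m, d̄ = (1.55+1.91)/2 = 1.73, v̄ = (1.06+0.94)/2 = 1 → q = 10.7×1.73×1 = 18.51 m³/s
Panel 3-4: Δb = 6.1 m, d̄ = (1.91+0.00)/2 = 0.955, v̄ = (0.94+0.00)/2 = 0.47 → q = 6.1×0.955×0.47 = 2.738 m³/s
Q = Σ q = 24.21 m³/s

24.2 m³/s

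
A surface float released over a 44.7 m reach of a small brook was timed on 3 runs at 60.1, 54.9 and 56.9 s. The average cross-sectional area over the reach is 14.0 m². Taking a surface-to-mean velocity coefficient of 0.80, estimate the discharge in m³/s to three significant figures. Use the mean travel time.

t̄ = (60.1 + 54.9 + 56.9) / 3 = 57.3 s
v_surface = L / t̄ = 44.7 / 57.3 = 0.7801 m/s
v_mean = 0.80 × 0.7801 = 0.6241 m/s
Q = A × v_mean = 14.0 × 0.6241 = 8.737 m³/s

8.74 m³/s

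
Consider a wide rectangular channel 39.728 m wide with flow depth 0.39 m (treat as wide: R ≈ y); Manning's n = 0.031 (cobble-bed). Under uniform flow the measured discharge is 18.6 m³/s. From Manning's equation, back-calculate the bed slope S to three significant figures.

0.00486

A = b·y = 39.728 × 0.39 = 15.49 m²
Wide channel: R ≈ y = 0.39 m
S = (Q·n / (1·A·R^(2/3)))² = (18.6×0.031 / (1×15.49×0.5338))² = 0.004860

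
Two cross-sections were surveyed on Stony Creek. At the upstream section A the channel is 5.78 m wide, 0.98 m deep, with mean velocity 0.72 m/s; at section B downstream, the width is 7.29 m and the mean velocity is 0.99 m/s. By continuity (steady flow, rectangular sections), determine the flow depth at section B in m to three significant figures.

Q = A₁V₁ = (5.78×0.98) × 0.72 = 4.078 m³/s
d₂ = Q/(b₂ V₂) = 4.078/(7.29×0.99) = 0.5651 m

0.565 m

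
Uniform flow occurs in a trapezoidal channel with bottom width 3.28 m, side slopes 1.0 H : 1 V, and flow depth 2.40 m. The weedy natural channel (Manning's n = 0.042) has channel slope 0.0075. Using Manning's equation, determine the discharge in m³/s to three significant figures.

A = (b + z·y)·y = (3.28 + 1.0×2.40)×2.40 = 13.63 m²
P = b + 2y√(1+z²) = 3.28 + 2×2.40×√(1+1.0²) = 10.07 m
R = A/P = 13.63/10.07 = 1.354 m
Q = (1/n)·A·R^(2/3)·S^(1/2) = (1/0.042) × 13.63 × 1.354^(2/3) × 0.0075^(1/2) = 34.40 m³/s

34.4 m³/s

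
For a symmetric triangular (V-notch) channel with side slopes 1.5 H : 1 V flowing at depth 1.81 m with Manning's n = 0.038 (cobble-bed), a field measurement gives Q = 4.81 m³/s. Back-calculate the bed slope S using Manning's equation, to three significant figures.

0.00202

A = z·y² = 1.5×1.81² = 4.914 m²
P = 2y√(1+z²) = 2×1.81×√(1+1.5²) = 6.526 m
R = A/P = 4.914/6.526 = 0.7530 m
S = (Q·n / (1·A·R^(2/3)))² = (4.81×0.038 / (1×4.914×0.8277))² = 0.002019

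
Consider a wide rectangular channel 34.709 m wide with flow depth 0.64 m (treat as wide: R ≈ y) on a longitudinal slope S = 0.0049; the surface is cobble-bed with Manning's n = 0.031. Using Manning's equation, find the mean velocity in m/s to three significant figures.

1.68 m/s

A = b·y = 34.709 × 0.64 = 22.21 m²
Wide channel: R ≈ y = 0.64 m
Q = (1/n)·A·R^(2/3)·S^(1/2) = (1/0.031) × 22.21 × 0.6400^(2/3) × 0.0049^(1/2) = 37.25 m³/s
V = Q/A = 37.25/22.21 = 1.677 m/s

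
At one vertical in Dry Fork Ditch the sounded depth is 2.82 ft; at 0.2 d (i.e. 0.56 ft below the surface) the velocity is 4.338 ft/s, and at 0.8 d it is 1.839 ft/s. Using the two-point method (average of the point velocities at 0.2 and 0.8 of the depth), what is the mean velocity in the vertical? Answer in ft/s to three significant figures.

v̄ = (4.338 + 1.839) / 2 = 3.089 ft/s

3.09 ft/s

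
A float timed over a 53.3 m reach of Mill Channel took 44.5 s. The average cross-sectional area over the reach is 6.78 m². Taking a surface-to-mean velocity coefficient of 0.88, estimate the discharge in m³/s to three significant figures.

v_surface = L / t̄ = 53.3 / 44.5 = 1.198 m/s
v_mean = 0.88 × 1.198 = 1.054 m/s
Q = A × v_mean = 6.78 × 1.054 = 7.146 m³/s

7.15 m³/s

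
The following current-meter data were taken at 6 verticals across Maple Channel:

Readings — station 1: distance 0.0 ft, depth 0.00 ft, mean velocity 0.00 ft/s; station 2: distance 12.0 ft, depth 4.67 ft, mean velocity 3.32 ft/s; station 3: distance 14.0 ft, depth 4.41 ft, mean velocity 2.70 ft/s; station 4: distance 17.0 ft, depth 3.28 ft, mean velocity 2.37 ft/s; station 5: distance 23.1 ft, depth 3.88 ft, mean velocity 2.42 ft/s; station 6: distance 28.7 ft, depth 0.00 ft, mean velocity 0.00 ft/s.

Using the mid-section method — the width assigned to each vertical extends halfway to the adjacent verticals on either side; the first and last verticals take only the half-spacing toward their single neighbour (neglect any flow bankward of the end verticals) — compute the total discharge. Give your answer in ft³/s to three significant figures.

229 ft³/s

w_2 = (14.0 − 0.0)/2 = 7 ft; q_2 = 3.32 × 4.67 × 7 = 108.5 ft³/s
w_3 = (17.0 − 12.0)/2 = 2.5 ft; q_3 = 2.70 × 4.41 × 2.5 = 29.77 ft³/s
w_4 = (23.1 − 14.0)/2 = 4.55 ft; q_4 = 2.37 × 3.28 × 4.55 = 35.37 ft³/s
w_5 = (28.7 − 17.0)/2 = 5.85 ft; q_5 = 2.42 × 3.88 × 5.85 = 54.93 ft³/s
Stations 1, 6 contribute zero (depth or velocity is 0).
Q = Σ qᵢ = 228.6 ft³/s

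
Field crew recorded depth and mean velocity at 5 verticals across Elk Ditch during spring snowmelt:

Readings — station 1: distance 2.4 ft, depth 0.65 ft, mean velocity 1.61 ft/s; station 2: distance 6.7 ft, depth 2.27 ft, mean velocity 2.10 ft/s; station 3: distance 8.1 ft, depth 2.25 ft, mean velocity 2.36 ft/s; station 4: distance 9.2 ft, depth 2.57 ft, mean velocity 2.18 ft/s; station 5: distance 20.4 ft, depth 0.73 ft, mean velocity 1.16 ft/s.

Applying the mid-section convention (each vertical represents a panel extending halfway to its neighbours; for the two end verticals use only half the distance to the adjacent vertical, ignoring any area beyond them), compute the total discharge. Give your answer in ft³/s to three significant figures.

61.7 ft³/s

w_1 = (6.7 − 2.4)/2 = 2.15 ft; q_1 = 1.61 × 0.65 × 2.15 = 2.250 ft³/s
w_2 = (8.1 − 2.4)/2 = 2.85 ft; q_2 = 2.10 × 2.27 × 2.85 = 13.59 ft³/s
w_3 = (9.2 − 6.7)/2 = 1.25 ft; q_3 = 2.36 × 2.25 × 1.25 = 6.638 ft³/s
w_4 = (20.4 − 8.1)/2 = 6.15 ft; q_4 = 2.18 × 2.57 × 6.15 = 34.46 ft³/s
w_5 = (20.4 − 9.2)/2 = 5.6 ft; q_5 = 1.16 × 0.73 × 5.6 = 4.742 ft³/s
Q = Σ qᵢ = 61.67 ft³/s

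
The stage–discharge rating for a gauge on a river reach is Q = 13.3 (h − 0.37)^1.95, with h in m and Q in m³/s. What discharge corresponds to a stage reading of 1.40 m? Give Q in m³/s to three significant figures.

14.1 m³/s

Q = 13.3 × (1.40 − 0.37)^1.95 = 13.3 × 1.03^1.95 = 14.09 m³/s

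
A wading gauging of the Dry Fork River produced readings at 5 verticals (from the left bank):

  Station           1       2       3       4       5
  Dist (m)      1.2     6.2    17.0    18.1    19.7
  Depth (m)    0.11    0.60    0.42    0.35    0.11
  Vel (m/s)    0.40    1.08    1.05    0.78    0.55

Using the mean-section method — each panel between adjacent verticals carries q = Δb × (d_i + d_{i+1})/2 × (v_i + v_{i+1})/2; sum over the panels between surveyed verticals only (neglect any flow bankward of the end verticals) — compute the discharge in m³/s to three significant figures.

Panel 1-2: Δb = 5 m, d̄ = (0.11+0.60)/2 = 0.355, v̄ = (0.40+1.08)/2 = 0.74 → q = 5×0.355×0.74 = 1.314 m³/s
Panel 2-3: Δb = 10.8 m, d̄ = (0.60+0.42)/2 = 0.51, v̄ = (1.08+1.05)/2 = 1.065 → q = 10.8×0.51×1.065 = 5.866 m³/s
Panel 3-4: Δb = 1.1 m, d̄ = (0.42+0.35)/2 = 0.385, v̄ = (1.05+0.78)/2 = 0.915 → q = 1.1×0.385×0.915 = 0.3875 m³/s
Panel 4-5: Δb = 1.6 m, d̄ = (0.35+0.11)/2 = 0.23, v̄ = (0.78+0.55)/2 = 0.665 → q = 1.6×0.23×0.665 = 0.2447 m³/s
Q = Σ q = 7.812 m³/s

7.81 m³/s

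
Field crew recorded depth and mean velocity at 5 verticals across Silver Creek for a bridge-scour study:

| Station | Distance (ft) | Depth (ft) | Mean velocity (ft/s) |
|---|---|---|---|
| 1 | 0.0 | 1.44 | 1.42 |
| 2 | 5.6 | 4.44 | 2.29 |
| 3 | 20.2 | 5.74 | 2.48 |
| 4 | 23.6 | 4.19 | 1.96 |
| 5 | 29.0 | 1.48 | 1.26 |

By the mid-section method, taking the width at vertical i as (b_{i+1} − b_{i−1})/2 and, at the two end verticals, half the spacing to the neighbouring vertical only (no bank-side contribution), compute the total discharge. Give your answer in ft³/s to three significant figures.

w_1 = (5.6 − 0.0)/2 = 2.8 ft; q_1 = 1.42 × 1.44 × 2.8 = 5.725 ft³/s
w_2 = (20.2 − 0.0)/2 = 10.1 ft; q_2 = 2.29 × 4.44 × 10.1 = 102.7 ft³/s
w_3 = (23.6 − 5.6)/2 = 9 ft; q_3 = 2.48 × 5.74 × 9 = 128.1 ft³/s
w_4 = (29.0 − 20.2)/2 = 4.4 ft; q_4 = 1.96 × 4.19 × 4.4 = 36.13 ft³/s
w_5 = (29.0 − 23.6)/2 = 2.7 ft; q_5 = 1.26 × 1.48 × 2.7 = 5.035 ft³/s
Q = Σ qᵢ = 277.7 ft³/s

278 ft³/s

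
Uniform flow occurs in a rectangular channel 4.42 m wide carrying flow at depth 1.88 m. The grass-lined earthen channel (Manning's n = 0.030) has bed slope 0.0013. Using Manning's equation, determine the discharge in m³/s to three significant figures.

10.1 m³/s

A = b·y = 4.42 × 1.88 = 8.310 m²
P = b + 2y = 4.42 + 2×1.88 = 8.180 m
R = A/P = 8.310/8.180 = 1.016 m
Q = (1/n)·A·R^(2/3)·S^(1/2) = (1/0.030) × 8.310 × 1.016^(2/3) × 0.0013^(1/2) = 10.09 m³/s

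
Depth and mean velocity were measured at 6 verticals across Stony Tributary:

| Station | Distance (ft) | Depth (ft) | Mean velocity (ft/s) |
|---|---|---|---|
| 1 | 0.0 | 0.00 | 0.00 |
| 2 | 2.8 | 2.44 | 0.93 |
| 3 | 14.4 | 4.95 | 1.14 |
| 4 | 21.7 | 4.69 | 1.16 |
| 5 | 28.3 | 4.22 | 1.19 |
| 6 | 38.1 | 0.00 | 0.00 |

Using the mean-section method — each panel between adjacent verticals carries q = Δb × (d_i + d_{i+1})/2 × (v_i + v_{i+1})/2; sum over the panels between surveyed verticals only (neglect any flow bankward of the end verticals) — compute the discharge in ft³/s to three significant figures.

133 ft³/s

Panel 1-2: Δb = 2.8 ft, d̄ = (0.00+2.44)/2 = 1.22, v̄ = (0.00+0.93)/2 = 0.465 → q = 2.8×1.22×0.465 = 1.588 ft³/s
Panel 2-3: Δb = 11.6 ft, d̄ = (2.44+4.95)/2 = 3.695, v̄ = (0.93+1.14)/2 = 1.035 → q = 11.6×3.695×1.035 = 44.36 ft³/s
Panel 3-4: Δb = 7.3 ft, d̄ = (4.95+4.69)/2 = 4.82, v̄ = (1.14+1.16)/2 = 1.15 → q = 7.3×4.82×1.15 = 40.46 ft³/s
Panel 4-5: Δb = 6.6 ft, d̄ = (4.69+4.22)/2 = 4.455, v̄ = (1.16+1.19)/2 = 1.175 → q = 6.6×4.455×1.175 = 34.55 ft³/s
Panel 5-6: Δb = 9.8 ft, d̄ = (4.22+0.00)/2 = 2.11, v̄ = (1.19+0.00)/2 = 0.595 → q = 9.8×2.11×0.595 = 12.30 ft³/s
Q = Σ q = 133.3 ft³/s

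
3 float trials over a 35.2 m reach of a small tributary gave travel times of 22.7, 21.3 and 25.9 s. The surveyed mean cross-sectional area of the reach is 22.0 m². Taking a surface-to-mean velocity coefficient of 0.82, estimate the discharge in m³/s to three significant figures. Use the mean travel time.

t̄ = (22.7 + 21.3 + 25.9) / 3 = 23.3 s
v_surface = L / t̄ = 35.2 / 23.3 = 1.511 m/s
v_mean = 0.82 × 1.511 = 1.239 m/s
Q = A × v_mean = 22.0 × 1.239 = 27.25 m³/s

27.3 m³/s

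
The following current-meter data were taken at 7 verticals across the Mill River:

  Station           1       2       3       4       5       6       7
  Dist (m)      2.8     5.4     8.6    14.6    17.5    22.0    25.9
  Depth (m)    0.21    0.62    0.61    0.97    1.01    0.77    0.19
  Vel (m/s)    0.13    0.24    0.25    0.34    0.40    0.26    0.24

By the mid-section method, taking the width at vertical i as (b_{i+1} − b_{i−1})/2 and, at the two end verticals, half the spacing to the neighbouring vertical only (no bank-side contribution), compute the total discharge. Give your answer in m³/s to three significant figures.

w_1 = (5.4 − 2.8)/2 = 1.3 m; q_1 = 0.13 × 0.21 × 1.3 = 0.03549 m³/s
w_2 = (8.6 − 2.8)/2 = 2.9 m; q_2 = 0.24 × 0.62 × 2.9 = 0.4315 m³/s
w_3 = (14.6 − 5.4)/2 = 4.6 m; q_3 = 0.25 × 0.61 × 4.6 = 0.7015 m³/s
w_4 = (17.5 − 8.6)/2 = 4.45 m; q_4 = 0.34 × 0.97 × 4.45 = 1.468 m³/s
w_5 = (22.0 − 14.6)/2 = 3.7 m; q_5 = 0.40 × 1.01 × 3.7 = 1.495 m³/s
w_6 = (25.9 − 17.5)/2 = 4.2 m; q_6 = 0.26 × 0.77 × 4.2 = 0.8408 m³/s
w_7 = (25.9 − 22.0)/2 = 1.95 m; q_7 = 0.24 × 0.19 × 1.95 = 0.08892 m³/s
Q = Σ qᵢ = 5.061 m³/s

5.06 m³/s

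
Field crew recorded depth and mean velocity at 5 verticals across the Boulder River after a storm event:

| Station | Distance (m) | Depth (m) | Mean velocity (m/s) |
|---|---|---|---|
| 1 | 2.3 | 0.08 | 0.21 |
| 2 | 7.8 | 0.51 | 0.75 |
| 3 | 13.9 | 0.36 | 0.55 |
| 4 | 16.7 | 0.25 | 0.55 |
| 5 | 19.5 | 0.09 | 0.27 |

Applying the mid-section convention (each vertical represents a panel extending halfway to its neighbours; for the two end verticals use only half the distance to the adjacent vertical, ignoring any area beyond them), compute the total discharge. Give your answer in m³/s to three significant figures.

3.56 m³/s

w_1 = (7.8 − 2.3)/2 = 2.75 m; q_1 = 0.21 × 0.08 × 2.75 = 0.04620 m³/s
w_2 = (13.9 − 2.3)/2 = 5.8 m; q_2 = 0.75 × 0.51 × 5.8 = 2.219 m³/s
w_3 = (16.7 − 7.8)/2 = 4.45 m; q_3 = 0.55 × 0.36 × 4.45 = 0.8811 m³/s
w_4 = (19.5 − 13.9)/2 = 2.8 m; q_4 = 0.55 × 0.25 × 2.8 = 0.3850 m³/s
w_5 = (19.5 − 16.7)/2 = 1.4 m; q_5 = 0.27 × 0.09 × 1.4 = 0.03402 m³/s
Q = Σ qᵢ = 3.565 m³/s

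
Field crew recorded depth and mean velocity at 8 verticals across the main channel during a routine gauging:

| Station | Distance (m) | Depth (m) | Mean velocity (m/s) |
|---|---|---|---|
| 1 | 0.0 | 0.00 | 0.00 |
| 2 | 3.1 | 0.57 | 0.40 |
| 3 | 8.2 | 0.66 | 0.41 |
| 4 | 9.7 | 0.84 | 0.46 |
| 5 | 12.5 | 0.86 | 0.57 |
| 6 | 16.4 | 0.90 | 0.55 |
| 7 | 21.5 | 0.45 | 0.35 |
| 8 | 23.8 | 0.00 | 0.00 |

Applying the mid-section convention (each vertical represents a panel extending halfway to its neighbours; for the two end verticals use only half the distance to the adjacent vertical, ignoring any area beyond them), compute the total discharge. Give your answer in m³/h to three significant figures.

w_2 = (8.2 − 0.0)/2 = 4.1 m; q_2 = 0.40 × 0.57 × 4.1 = 0.9348 m³/s
w_3 = (9.7 − 3.1)/2 = 3.3 m; q_3 = 0.41 × 0.66 × 3.3 = 0.8930 m³/s
w_4 = (12.5 − 8.2)/2 = 2.15 m; q_4 = 0.46 × 0.84 × 2.15 = 0.8308 m³/s
w_5 = (16.4 − 9.7)/2 = 3.35 m; q_5 = 0.57 × 0.86 × 3.35 = 1.642 m³/s
w_6 = (21.5 − 12.5)/2 = 4.5 m; q_6 = 0.55 × 0.90 × 4.5 = 2.228 m³/s
w_7 = (23.8 − 16.4)/2 = 3.7 m; q_7 = 0.35 × 0.45 × 3.7 = 0.5828 m³/s
Stations 1, 8 contribute zero (depth or velocity is 0).
Q = Σ qᵢ = 7.111 m³/s
= 7.111 × 3600 = 25600 m³/h

25600 m³/h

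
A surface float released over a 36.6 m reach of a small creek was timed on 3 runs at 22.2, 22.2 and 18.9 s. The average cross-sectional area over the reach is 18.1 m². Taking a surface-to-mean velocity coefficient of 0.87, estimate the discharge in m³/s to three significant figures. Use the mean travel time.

t̄ = (22.2 + 22.2 + 18.9) / 3 = 21.1 s
v_surface = L / t̄ = 36.6 / 21.1 = 1.735 m/s
v_mean = 0.87 × 1.735 = 1.509 m/s
Q = A × v_mean = 18.1 × 1.509 = 27.31 m³/s

27.3 m³/s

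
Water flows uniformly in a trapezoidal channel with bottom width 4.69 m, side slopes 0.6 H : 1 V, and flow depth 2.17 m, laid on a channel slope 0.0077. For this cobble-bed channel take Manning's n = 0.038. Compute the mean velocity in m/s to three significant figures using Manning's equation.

A = (b + z·y)·y = (4.69 + 0.6×2.17)×2.17 = 13.00 m²
P = b + 2y√(1+z²) = 4.69 + 2×2.17×√(1+0.6²) = 9.751 m
R = A/P = 13.00/9.751 = 1.333 m
Q = (1/n)·A·R^(2/3)·S^(1/2) = (1/0.038) × 13.00 × 1.333^(2/3) × 0.0077^(1/2) = 36.38 m³/s
V = Q/A = 36.38/13.00 = 2.798 m/s

2.80 m/s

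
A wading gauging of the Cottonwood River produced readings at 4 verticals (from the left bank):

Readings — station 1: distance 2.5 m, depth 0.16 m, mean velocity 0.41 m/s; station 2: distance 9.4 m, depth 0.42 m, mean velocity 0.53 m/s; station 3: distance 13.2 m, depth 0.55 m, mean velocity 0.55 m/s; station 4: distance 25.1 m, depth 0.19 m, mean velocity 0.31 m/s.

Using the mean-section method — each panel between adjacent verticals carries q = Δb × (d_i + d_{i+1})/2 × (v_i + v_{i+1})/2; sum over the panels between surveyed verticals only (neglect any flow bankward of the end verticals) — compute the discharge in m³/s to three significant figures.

Panel 1-2: Δb = 6.9 m, d̄ = (0.16+0.42)/2 = 0.29, v̄ = (0.41+0.53)/2 = 0.47 → q = 6.9×0.29×0.47 = 0.9405 m³/s
Panel 2-3: Δb = 3.8 m, d̄ = (0.42+0.55)/2 = 0.485, v̄ = (0.53+0.55)/2 = 0.54 → q = 3.8×0.485×0.54 = 0.9952 m³/s
Panel 3-4: Δb = 11.9 m, d̄ = (0.55+0.19)/2 = 0.37, v̄ = (0.55+0.31)/2 = 0.43 → q = 11.9×0.37×0.43 = 1.893 m³/s
Q = Σ q = 3.829 m³/s

3.83 m³/s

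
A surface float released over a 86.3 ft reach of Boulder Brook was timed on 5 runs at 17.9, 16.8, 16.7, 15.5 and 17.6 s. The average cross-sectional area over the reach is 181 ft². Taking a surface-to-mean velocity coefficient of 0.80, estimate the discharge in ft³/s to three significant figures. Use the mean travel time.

739 ft³/s

t̄ = (17.9 + 16.8 + 16.7 + 15.5 + 17.6) / 5 = 16.9 s
v_surface = L / t̄ = 86.3 / 16.9 = 5.107 ft/s
v_mean = 0.80 × 5.107 = 4.085 ft/s
Q = A × v_mean = 181 × 4.085 = 739.4 ft³/s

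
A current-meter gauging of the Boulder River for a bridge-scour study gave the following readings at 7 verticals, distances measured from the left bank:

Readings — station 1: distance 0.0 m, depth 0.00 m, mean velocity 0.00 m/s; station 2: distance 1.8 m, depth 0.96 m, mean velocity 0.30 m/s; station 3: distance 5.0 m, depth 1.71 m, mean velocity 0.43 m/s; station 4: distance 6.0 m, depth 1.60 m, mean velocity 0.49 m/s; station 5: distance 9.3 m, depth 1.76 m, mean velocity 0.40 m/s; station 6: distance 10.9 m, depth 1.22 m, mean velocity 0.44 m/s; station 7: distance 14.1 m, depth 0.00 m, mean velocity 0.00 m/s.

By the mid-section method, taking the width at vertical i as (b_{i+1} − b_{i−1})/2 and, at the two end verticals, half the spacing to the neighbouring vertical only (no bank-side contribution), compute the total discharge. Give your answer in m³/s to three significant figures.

6.96 m³/s

w_2 = (5.0 − 0.0)/2 = 2.5 m; q_2 = 0.30 × 0.96 × 2.5 = 0.7200 m³/s
w_3 = (6.0 − 1.8)/2 = 2.1 m; q_3 = 0.43 × 1.71 × 2.1 = 1.544 m³/s
w_4 = (9.3 − 5.0)/2 = 2.15 m; q_4 = 0.49 × 1.60 × 2.15 = 1.686 m³/s
w_5 = (10.9 − 6.0)/2 = 2.45 m; q_5 = 0.40 × 1.76 × 2.45 = 1.725 m³/s
w_6 = (14.1 − 9.3)/2 = 2.4 m; q_6 = 0.44 × 1.22 × 2.4 = 1.288 m³/s
Stations 1, 7 contribute zero (depth or velocity is 0).
Q = Σ qᵢ = 6.963 m³/s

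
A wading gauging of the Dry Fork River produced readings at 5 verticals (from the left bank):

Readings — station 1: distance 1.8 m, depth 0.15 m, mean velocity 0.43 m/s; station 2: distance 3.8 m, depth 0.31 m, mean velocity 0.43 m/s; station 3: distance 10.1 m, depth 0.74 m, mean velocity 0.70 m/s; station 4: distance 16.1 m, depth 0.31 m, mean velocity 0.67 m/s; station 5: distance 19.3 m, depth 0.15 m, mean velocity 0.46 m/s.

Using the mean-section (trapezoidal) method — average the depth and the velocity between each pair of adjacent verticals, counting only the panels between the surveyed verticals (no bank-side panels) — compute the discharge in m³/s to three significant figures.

4.64 m³/s

Panel 1-2: Δb = 2 m, d̄ = (0.15+0.31)/2 = 0.23, v̄ = (0.43+0.43)/2 = 0.43 → q = 2×0.23×0.43 = 0.1978 m³/s
Panel 2-3: Δb = 6.3 m, d̄ = (0.31+0.74)/2 = 0.525, v̄ = (0.43+0.70)/2 = 0.565 → q = 6.3×0.525×0.565 = 1.869 m³/s
Panel 3-4: Δb = 6 m, d̄ = (0.74+0.31)/2 = 0.525, v̄ = (0.70+0.67)/2 = 0.685 → q = 6×0.525×0.685 = 2.158 m³/s
Panel 4-5: Δb = 3.2 m, d̄ = (0.31+0.15)/2 = 0.23, v̄ = (0.67+0.46)/2 = 0.565 → q = 3.2×0.23×0.565 = 0.4158 m³/s
Q = Σ q = 4.640 m³/s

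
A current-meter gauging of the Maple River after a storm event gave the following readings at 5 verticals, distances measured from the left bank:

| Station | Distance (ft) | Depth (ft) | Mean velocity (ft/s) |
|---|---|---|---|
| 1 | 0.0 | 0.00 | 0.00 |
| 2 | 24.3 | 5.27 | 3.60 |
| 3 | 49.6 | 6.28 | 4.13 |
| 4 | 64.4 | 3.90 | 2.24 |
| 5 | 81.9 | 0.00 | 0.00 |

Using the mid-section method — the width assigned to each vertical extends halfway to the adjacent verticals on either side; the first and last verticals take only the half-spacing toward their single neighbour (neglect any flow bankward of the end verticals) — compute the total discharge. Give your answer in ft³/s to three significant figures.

1130 ft³/s

w_2 = (49.6 − 0.0)/2 = 24.8 ft; q_2 = 3.60 × 5.27 × 24.8 = 470.5 ft³/s
w_3 = (64.4 − 24.3)/2 = 20.05 ft; q_3 = 4.13 × 6.28 × 20.05 = 520.0 ft³/s
w_4 = (81.9 − 49.6)/2 = 16.15 ft; q_4 = 2.24 × 3.90 × 16.15 = 141.1 ft³/s
Stations 1, 5 contribute zero (depth or velocity is 0).
Q = Σ qᵢ = 1132 ft³/s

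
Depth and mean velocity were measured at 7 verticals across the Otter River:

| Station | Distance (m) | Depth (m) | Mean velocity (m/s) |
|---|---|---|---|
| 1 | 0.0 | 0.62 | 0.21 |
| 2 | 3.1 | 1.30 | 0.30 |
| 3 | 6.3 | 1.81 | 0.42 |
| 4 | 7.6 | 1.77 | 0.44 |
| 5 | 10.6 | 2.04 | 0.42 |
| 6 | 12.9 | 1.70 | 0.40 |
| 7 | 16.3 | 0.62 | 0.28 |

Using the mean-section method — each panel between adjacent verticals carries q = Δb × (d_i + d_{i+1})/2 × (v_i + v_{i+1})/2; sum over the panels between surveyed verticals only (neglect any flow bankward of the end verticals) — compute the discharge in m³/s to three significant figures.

Panel 1-2: Δb = 3.1 m, d̄ = (0.62+1.30)/2 = 0.96, v̄ = (0.21+0.30)/2 = 0.255 → q = 3.1×0.96×0.255 = 0.7589 m³/s
Panel 2-3: Δb = 3.2 m, d̄ = (1.30+1.81)/2 = 1.555, v̄ = (0.30+0.42)/2 = 0.36 → q = 3.2×1.555×0.36 = 1.791 m³/s
Panel 3-4: Δb = 1.3 m, d̄ = (1.81+1.77)/2 = 1.79, v̄ = (0.42+0.44)/2 = 0.43 → q = 1.3×1.79×0.43 = 1.001 m³/s
Panel 4-5: Δb = 3 m, d̄ = (1.77+2.04)/2 = 1.905, v̄ = (0.44+0.42)/2 = 0.43 → q = 3×1.905×0.43 = 2.457 m³/s
Panel 5-6: Δb = 2.3 m, d̄ = (2.04+1.70)/2 = 1.87, v̄ = (0.42+0.40)/2 = 0.41 → q = 2.3×1.87×0.41 = 1.763 m³/s
Panel 6-7: Δb = 3.4 m, d̄ = (1.70+0.62)/2 = 1.16, v̄ = (0.40+0.28)/2 = 0.34 → q = 3.4×1.16×0.34 = 1.341 m³/s
Q = Σ q = 9.113 m³/s

9.11 m³/s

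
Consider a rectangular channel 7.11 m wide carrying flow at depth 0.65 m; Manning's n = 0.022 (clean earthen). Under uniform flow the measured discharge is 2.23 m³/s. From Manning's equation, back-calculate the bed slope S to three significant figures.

0.000250

A = b·y = 7.11 × 0.65 = 4.622 m²
P = b + 2y = 7.11 + 2×0.65 = 8.410 m
R = A/P = 4.622/8.410 = 0.5495 m
S = (Q·n / (1·A·R^(2/3)))² = (2.23×0.022 / (1×4.622×0.6709))² = 0.0002504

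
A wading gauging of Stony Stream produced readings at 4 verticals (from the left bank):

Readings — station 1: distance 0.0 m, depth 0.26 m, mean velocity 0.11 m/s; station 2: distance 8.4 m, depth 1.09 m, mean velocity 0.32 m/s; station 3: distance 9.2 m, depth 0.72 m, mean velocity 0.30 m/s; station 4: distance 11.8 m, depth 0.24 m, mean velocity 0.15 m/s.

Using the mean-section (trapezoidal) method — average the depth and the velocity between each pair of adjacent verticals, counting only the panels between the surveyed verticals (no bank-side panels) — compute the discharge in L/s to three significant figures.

Panel 1-2: Δb = 8.4 m, d̄ = (0.26+1.09)/2 = 0.675, v̄ = (0.11+0.32)/2 = 0.215 → q = 8.4×0.675×0.215 = 1.219 m³/s
Panel 2-3: Δb = 0.8 m, d̄ = (1.09+0.72)/2 = 0.905, v̄ = (0.32+0.30)/2 = 0.31 → q = 0.8×0.905×0.31 = 0.2244 m³/s
Panel 3-4: Δb = 2.6 m, d̄ = (0.72+0.24)/2 = 0.48, v̄ = (0.30+0.15)/2 = 0.225 → q = 2.6×0.48×0.225 = 0.2808 m³/s
Q = Σ q = 1.724 m³/s
= 1.724 × 1000 = 1724 L/s

1720 L/s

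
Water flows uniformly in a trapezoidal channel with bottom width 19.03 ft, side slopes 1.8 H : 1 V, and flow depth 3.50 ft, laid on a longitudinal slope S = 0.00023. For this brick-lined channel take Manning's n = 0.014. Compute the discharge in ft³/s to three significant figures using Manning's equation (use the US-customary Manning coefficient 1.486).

273 ft³/s

A = (b + z·y)·y = (19.03 + 1.8×3.50)×3.50 = 88.66 ft²
P = b + 2y√(1+z²) = 19.03 + 2×3.50×√(1+1.8²) = 33.44 ft
R = A/P = 88.66/33.44 = 2.651 ft
Q = (1.486/n)·A·R^(2/3)·S^(1/2) = (1.486/0.014) × 88.66 × 2.651^(2/3) × 0.00023^(1/2) = 273.3 ft³/s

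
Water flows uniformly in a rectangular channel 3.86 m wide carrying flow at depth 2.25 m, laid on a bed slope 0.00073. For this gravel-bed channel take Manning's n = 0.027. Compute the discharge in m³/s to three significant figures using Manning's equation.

A = b·y = 3.86 × 2.25 = 8.685 m²
P = b + 2y = 3.86 + 2×2.25 = 8.360 m
R = A/P = 8.685/8.360 = 1.039 m
Q = (1/n)·A·R^(2/3)·S^(1/2) = (1/0.027) × 8.685 × 1.039^(2/3) × 0.00073^(1/2) = 8.915 m³/s

8.91 m³/s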